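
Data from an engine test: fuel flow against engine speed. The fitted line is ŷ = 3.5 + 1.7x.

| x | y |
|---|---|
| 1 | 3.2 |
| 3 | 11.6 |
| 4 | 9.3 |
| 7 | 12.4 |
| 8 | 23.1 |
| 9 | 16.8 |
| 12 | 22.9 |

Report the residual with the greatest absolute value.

x=1: ŷ = 3.5 + 1.7·1 = 5.2; e = 3.2 − 5.2 = -2
x=3: ŷ = 3.5 + 1.7·3 = 8.6; e = 11.6 − 8.6 = 3
x=4: ŷ = 3.5 + 1.7·4 = 10.3; e = 9.3 − 10.3 = -1
x=7: ŷ = 3.5 + 1.7·7 = 15.4; e = 12.4 − 15.4 = -3
x=8: ŷ = 3.5 + 1.7·8 = 17.1; e = 23.1 − 17.1 = 6
x=9: ŷ = 3.5 + 1.7·9 = 18.8; e = 16.8 − 18.8 = -2
x=12: ŷ = 3.5 + 1.7·12 = 23.9; e = 22.9 − 23.9 = -1
Largest |e| is 6 at x = 8, residual 6.

e = 6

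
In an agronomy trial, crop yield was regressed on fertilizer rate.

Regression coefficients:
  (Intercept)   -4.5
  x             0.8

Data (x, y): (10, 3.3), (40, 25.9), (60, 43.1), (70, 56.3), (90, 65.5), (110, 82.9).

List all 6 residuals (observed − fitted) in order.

x=10: ŷ = -4.5 + 0.8·10 = 3.5; r = 3.3 − 3.5 = -0.2
x=40: ŷ = -4.5 + 0.8·40 = 27.5; r = 25.9 − 27.5 = -1.6
x=60: ŷ = -4.5 + 0.8·60 = 43.5; r = 43.1 − 43.5 = -0.4
x=70: ŷ = -4.5 + 0.8·70 = 51.5; r = 56.3 − 51.5 = 4.8
x=90: ŷ = -4.5 + 0.8·90 = 67.5; r = 65.5 − 67.5 = -2
x=110: ŷ = -4.5 + 0.8·110 = 83.5; r = 82.9 − 83.5 = -0.6

-0.2, -1.6, -0.4, 4.8, -2, -0.6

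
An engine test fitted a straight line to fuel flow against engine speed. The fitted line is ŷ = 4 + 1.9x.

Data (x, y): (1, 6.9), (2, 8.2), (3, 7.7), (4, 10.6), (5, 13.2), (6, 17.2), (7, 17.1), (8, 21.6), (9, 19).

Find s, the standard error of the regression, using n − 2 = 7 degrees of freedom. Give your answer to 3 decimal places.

x=1: ŷ = 4 + 1.9·1 = 5.9; r = 6.9 − 5.9 = 1
x=2: ŷ = 4 + 1.9·2 = 7.8; r = 8.2 − 7.8 = 0.4
x=3: ŷ = 4 + 1.9·3 = 9.7; r = 7.7 − 9.7 = -2
x=4: ŷ = 4 + 1.9·4 = 11.6; r = 10.6 − 11.6 = -1
x=5: ŷ = 4 + 1.9·5 = 13.5; r = 13.2 − 13.5 = -0.3
x=6: ŷ = 4 + 1.9·6 = 15.4; r = 17.2 − 15.4 = 1.8
x=7: ŷ = 4 + 1.9·7 = 17.3; r = 17.1 − 17.3 = -0.2
x=8: ŷ = 4 + 1.9·8 = 19.2; r = 21.6 − 19.2 = 2.4
x=9: ŷ = 4 + 1.9·9 = 21.1; r = 19 − 21.1 = -2.1
SSE = 1 + 0.16 + 4 + 1 + 0.09 + 3.24 + 0.04 + 5.76 + 4.41 = 19.7
s = √(19.7/7) = √2.81429 ≈ 1.678

s = 1.678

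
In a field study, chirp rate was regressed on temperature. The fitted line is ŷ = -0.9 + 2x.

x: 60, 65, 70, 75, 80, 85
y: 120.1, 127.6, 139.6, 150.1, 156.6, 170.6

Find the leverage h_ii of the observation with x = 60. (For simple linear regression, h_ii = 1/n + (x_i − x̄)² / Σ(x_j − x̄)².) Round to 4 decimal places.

x̄ = (60 + 65 + 70 + 75 + 80 + 85)/6 = 72.5
Σ(x − x̄)² = 156.25 + 56.25 + 6.25 + 6.25 + 56.25 + 156.25 = 437.5
h = 1/6 + (-12.5)²/437.5 = 0.166667 + 0.357143 = 0.5238

h = 0.5238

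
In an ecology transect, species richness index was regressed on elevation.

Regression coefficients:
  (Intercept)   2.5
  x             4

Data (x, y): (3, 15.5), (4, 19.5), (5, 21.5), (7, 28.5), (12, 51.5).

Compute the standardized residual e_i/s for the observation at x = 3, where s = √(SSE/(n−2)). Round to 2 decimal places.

x=3: ŷ = 2.5 + 4·3 = 14.5; e = 15.5 − 14.5 = 1
x=4: ŷ = 2.5 + 4·4 = 18.5; e = 19.5 − 18.5 = 1
x=5: ŷ = 2.5 + 4·5 = 22.5; e = 21.5 − 22.5 = -1
x=7: ŷ = 2.5 + 4·7 = 30.5; e = 28.5 − 30.5 = -2
x=12: ŷ = 2.5 + 4·12 = 50.5; e = 51.5 − 50.5 = 1
SSE = 1 + 1 + 1 + 4 + 1 = 8
s = √(8/3) = 1.63299
e/s = 1 / 1.63299 = 0.61

0.61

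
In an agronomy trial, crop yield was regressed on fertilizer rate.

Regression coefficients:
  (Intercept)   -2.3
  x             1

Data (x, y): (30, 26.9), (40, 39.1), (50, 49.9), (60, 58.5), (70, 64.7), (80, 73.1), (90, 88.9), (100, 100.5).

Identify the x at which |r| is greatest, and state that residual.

x = 80, r = -4.6

x=30: ŷ = -2.3 + 30 = 27.7; r = 26.9 − 27.7 = -0.8
x=40: ŷ = -2.3 + 40 = 37.7; r = 39.1 − 37.7 = 1.4
x=50: ŷ = -2.3 + 50 = 47.7; r = 49.9 − 47.7 = 2.2
x=60: ŷ = -2.3 + 60 = 57.7; r = 58.5 − 57.7 = 0.8
x=70: ŷ = -2.3 + 70 = 67.7; r = 64.7 − 67.7 = -3
x=80: ŷ = -2.3 + 80 = 77.7; r = 73.1 − 77.7 = -4.6
x=90: ŷ = -2.3 + 90 = 87.7; r = 88.9 − 87.7 = 1.2
x=100: ŷ = -2.3 + 100 = 97.7; r = 100.5 − 97.7 = 2.8
Largest |r| is 4.6 at x = 80, residual -4.6.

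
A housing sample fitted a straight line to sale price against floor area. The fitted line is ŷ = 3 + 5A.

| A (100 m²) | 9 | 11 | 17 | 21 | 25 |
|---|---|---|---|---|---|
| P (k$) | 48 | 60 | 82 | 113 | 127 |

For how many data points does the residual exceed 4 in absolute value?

A=9: ŷ = 3 + 5·9 = 48; e = 48 − 48 = 0
A=11: ŷ = 3 + 5·11 = 58; e = 60 − 58 = 2
A=17: ŷ = 3 + 5·17 = 88; e = 82 − 88 = -6
A=21: ŷ = 3 + 5·21 = 108; e = 113 − 108 = 5
A=25: ŷ = 3 + 5·25 = 128; e = 127 − 128 = -1
|e| > 4: A=17 (|e|=6), A=21 (|e|=5) → 2

2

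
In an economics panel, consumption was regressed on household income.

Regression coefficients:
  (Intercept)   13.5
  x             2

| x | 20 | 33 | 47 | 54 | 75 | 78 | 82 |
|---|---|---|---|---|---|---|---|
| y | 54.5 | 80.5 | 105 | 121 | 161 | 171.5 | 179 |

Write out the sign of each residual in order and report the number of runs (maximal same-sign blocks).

x=20: ŷ = 13.5 + 2·20 = 53.5; r = 54.5 − 53.5 = 1
x=33: ŷ = 13.5 + 2·33 = 79.5; r = 80.5 − 79.5 = 1
x=47: ŷ = 13.5 + 2·47 = 107.5; r = 105 − 107.5 = -2.5
x=54: ŷ = 13.5 + 2·54 = 121.5; r = 121 − 121.5 = -0.5
x=75: ŷ = 13.5 + 2·75 = 163.5; r = 161 − 163.5 = -2.5
x=78: ŷ = 13.5 + 2·78 = 169.5; r = 171.5 − 169.5 = 2
x=82: ŷ = 13.5 + 2·82 = 177.5; r = 179 − 177.5 = 1.5
Signs: + + − − − + +
Runs: +×2, −×3, +×2 → 3

3 runs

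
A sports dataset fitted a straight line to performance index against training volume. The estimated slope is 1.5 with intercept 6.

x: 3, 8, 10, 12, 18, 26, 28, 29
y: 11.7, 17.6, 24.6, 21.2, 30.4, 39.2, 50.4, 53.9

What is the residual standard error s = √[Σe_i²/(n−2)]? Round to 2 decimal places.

s = 3.83

x=3: ŷ = 6 + 1.5·3 = 10.5; e = 11.7 − 10.5 = 1.2
x=8: ŷ = 6 + 1.5·8 = 18; e = 17.6 − 18 = -0.4
x=10: ŷ = 6 + 1.5·10 = 21; e = 24.6 − 21 = 3.6
x=12: ŷ = 6 + 1.5·12 = 24; e = 21.2 − 24 = -2.8
x=18: ŷ = 6 + 1.5·18 = 33; e = 30.4 − 33 = -2.6
x=26: ŷ = 6 + 1.5·26 = 45; e = 39.2 − 45 = -5.8
x=28: ŷ = 6 + 1.5·28 = 48; e = 50.4 − 48 = 2.4
x=29: ŷ = 6 + 1.5·29 = 49.5; e = 53.9 − 49.5 = 4.4
SSE = 1.44 + 0.16 + 12.96 + 7.84 + 6.76 + 33.64 + 5.76 + 19.36 = 87.92
s = √(87.92/6) = √14.6533 ≈ 3.83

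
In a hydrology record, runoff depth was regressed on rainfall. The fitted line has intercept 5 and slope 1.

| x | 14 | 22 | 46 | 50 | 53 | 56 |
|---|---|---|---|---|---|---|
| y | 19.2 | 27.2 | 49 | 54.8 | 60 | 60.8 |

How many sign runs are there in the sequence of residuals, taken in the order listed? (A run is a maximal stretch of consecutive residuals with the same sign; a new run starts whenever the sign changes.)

4 runs

x=14: ŷ = 5 + 14 = 19; r = 19.2 − 19 = 0.2
x=22: ŷ = 5 + 22 = 27; r = 27.2 − 27 = 0.2
x=46: ŷ = 5 + 46 = 51; r = 49 − 51 = -2
x=50: ŷ = 5 + 50 = 55; r = 54.8 − 55 = -0.2
x=53: ŷ = 5 + 53 = 58; r = 60 − 58 = 2
x=56: ŷ = 5 + 56 = 61; r = 60.8 − 61 = -0.2
Signs: + + − − + −
Runs: +×2, −×2, +×1, −×1 → 4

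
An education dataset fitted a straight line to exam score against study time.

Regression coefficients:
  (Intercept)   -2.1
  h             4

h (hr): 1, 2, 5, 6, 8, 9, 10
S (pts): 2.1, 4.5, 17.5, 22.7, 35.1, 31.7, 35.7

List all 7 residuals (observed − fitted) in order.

h=1: ŷ = -2.1 + 4·1 = 1.9; e = 2.1 − 1.9 = 0.2
h=2: ŷ = -2.1 + 4·2 = 5.9; e = 4.5 − 5.9 = -1.4
h=5: ŷ = -2.1 + 4·5 = 17.9; e = 17.5 − 17.9 = -0.4
h=6: ŷ = -2.1 + 4·6 = 21.9; e = 22.7 − 21.9 = 0.8
h=8: ŷ = -2.1 + 4·8 = 29.9; e = 35.1 − 29.9 = 5.2
h=9: ŷ = -2.1 + 4·9 = 33.9; e = 31.7 − 33.9 = -2.2
h=10: ŷ = -2.1 + 4·10 = 37.9; e = 35.7 − 37.9 = -2.2

0.2, -1.4, -0.4, 0.8, 5.2, -2.2, -2.2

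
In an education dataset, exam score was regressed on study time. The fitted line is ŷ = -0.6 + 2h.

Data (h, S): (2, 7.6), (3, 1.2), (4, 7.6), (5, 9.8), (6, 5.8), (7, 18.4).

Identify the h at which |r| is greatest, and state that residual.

h = 6, r = -5.6

h=2: ŷ = -0.6 + 2·2 = 3.4; r = 7.6 − 3.4 = 4.2
h=3: ŷ = -0.6 + 2·3 = 5.4; r = 1.2 − 5.4 = -4.2
h=4: ŷ = -0.6 + 2·4 = 7.4; r = 7.6 − 7.4 = 0.2
h=5: ŷ = -0.6 + 2·5 = 9.4; r = 9.8 − 9.4 = 0.4
h=6: ŷ = -0.6 + 2·6 = 11.4; r = 5.8 − 11.4 = -5.6
h=7: ŷ = -0.6 + 2·7 = 13.4; r = 18.4 − 13.4 = 5
Largest |r| is 5.6 at h = 6, residual -5.6.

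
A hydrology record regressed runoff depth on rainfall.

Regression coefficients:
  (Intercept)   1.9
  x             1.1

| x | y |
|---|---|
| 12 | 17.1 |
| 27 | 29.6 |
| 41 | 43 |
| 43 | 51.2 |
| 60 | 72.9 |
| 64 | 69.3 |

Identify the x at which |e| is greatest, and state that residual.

x = 60, e = 5

x=12: ŷ = 1.9 + 1.1·12 = 15.1; e = 17.1 − 15.1 = 2
x=27: ŷ = 1.9 + 1.1·27 = 31.6; e = 29.6 − 31.6 = -2
x=41: ŷ = 1.9 + 1.1·41 = 47; e = 43 − 47 = -4
x=43: ŷ = 1.9 + 1.1·43 = 49.2; e = 51.2 − 49.2 = 2
x=60: ŷ = 1.9 + 1.1·60 = 67.9; e = 72.9 − 67.9 = 5
x=64: ŷ = 1.9 + 1.1·64 = 72.3; e = 69.3 − 72.3 = -3
Largest |e| is 5 at x = 60, residual 5.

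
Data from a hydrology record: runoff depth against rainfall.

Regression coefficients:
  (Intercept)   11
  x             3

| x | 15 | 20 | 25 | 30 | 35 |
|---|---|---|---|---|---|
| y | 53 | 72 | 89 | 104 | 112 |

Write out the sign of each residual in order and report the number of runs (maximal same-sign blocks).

3 runs

x=15: ŷ = 11 + 3·15 = 56; r = 53 − 56 = -3
x=20: ŷ = 11 + 3·20 = 71; r = 72 − 71 = 1
x=25: ŷ = 11 + 3·25 = 86; r = 89 − 86 = 3
x=30: ŷ = 11 + 3·30 = 101; r = 104 − 101 = 3
x=35: ŷ = 11 + 3·35 = 116; r = 112 − 116 = -4
Signs: − + + + −
Runs: −×1, +×3, −×1 → 3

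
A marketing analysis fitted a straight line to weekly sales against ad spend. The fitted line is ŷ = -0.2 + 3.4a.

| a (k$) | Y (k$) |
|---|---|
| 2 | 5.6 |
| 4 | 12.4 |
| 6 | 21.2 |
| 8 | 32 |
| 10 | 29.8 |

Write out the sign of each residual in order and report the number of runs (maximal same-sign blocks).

3 runs

a=2: ŷ = -0.2 + 3.4·2 = 6.6; e = 5.6 − 6.6 = -1
a=4: ŷ = -0.2 + 3.4·4 = 13.4; e = 12.4 − 13.4 = -1
a=6: ŷ = -0.2 + 3.4·6 = 20.2; e = 21.2 − 20.2 = 1
a=8: ŷ = -0.2 + 3.4·8 = 27; e = 32 − 27 = 5
a=10: ŷ = -0.2 + 3.4·10 = 33.8; e = 29.8 − 33.8 = -4
Signs: − − + + −
Runs: −×2, +×2, −×1 → 3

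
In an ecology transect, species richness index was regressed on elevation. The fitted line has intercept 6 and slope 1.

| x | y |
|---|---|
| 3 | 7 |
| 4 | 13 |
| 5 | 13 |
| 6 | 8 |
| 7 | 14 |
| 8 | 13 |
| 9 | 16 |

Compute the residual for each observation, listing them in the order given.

-2, 3, 2, -4, 1, -1, 1

x=3: ŷ = 6 + 3 = 9; r = 7 − 9 = -2
x=4: ŷ = 6 + 4 = 10; r = 13 − 10 = 3
x=5: ŷ = 6 + 5 = 11; r = 13 − 11 = 2
x=6: ŷ = 6 + 6 = 12; r = 8 − 12 = -4
x=7: ŷ = 6 + 7 = 13; r = 14 − 13 = 1
x=8: ŷ = 6 + 8 = 14; r = 13 − 14 = -1
x=9: ŷ = 6 + 9 = 15; r = 16 − 15 = 1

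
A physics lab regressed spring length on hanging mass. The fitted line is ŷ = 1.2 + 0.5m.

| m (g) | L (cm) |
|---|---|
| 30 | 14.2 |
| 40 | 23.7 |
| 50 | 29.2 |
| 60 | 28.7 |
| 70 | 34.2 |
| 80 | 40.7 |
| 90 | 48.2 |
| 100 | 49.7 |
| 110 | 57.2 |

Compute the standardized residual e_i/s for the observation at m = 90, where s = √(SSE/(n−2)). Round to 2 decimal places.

m=30: ŷ = 1.2 + 0.5·30 = 16.2; e = 14.2 − 16.2 = -2
m=40: ŷ = 1.2 + 0.5·40 = 21.2; e = 23.7 − 21.2 = 2.5
m=50: ŷ = 1.2 + 0.5·50 = 26.2; e = 29.2 − 26.2 = 3
m=60: ŷ = 1.2 + 0.5·60 = 31.2; e = 28.7 − 31.2 = -2.5
m=70: ŷ = 1.2 + 0.5·70 = 36.2; e = 34.2 − 36.2 = -2
m=80: ŷ = 1.2 + 0.5·80 = 41.2; e = 40.7 − 41.2 = -0.5
m=90: ŷ = 1.2 + 0.5·90 = 46.2; e = 48.2 − 46.2 = 2
m=100: ŷ = 1.2 + 0.5·100 = 51.2; e = 49.7 − 51.2 = -1.5
m=110: ŷ = 1.2 + 0.5·110 = 56.2; e = 57.2 − 56.2 = 1
SSE = 4 + 6.25 + 9 + 6.25 + 4 + 0.25 + 4 + 2.25 + 1 = 37
s = √(37/7) = 2.29907
e/s = 2 / 2.29907 = 0.87

0.87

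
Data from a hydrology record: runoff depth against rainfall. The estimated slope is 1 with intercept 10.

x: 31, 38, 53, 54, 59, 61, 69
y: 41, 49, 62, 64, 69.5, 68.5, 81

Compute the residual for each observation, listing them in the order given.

0, 1, -1, 0, 0.5, -2.5, 2

x=31: ŷ = 10 + 31 = 41; r = 41 − 41 = 0
x=38: ŷ = 10 + 38 = 48; r = 49 − 48 = 1
x=53: ŷ = 10 + 53 = 63; r = 62 − 63 = -1
x=54: ŷ = 10 + 54 = 64; r = 64 − 64 = 0
x=59: ŷ = 10 + 59 = 69; r = 69.5 − 69 = 0.5
x=61: ŷ = 10 + 61 = 71; r = 68.5 − 71 = -2.5
x=69: ŷ = 10 + 69 = 79; r = 81 − 79 = 2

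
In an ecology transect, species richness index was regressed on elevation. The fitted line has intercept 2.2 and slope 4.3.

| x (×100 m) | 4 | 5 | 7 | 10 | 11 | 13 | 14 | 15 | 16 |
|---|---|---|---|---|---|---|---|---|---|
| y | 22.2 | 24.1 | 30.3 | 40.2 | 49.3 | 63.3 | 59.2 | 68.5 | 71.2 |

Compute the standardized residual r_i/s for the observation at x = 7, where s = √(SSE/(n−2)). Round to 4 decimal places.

x=4: ŷ = 2.2 + 4.3·4 = 19.4; r = 22.2 − 19.4 = 2.8
x=5: ŷ = 2.2 + 4.3·5 = 23.7; r = 24.1 − 23.7 = 0.4
x=7: ŷ = 2.2 + 4.3·7 = 32.3; r = 30.3 − 32.3 = -2
x=10: ŷ = 2.2 + 4.3·10 = 45.2; r = 40.2 − 45.2 = -5
x=11: ŷ = 2.2 + 4.3·11 = 49.5; r = 49.3 − 49.5 = -0.2
x=13: ŷ = 2.2 + 4.3·13 = 58.1; r = 63.3 − 58.1 = 5.2
x=14: ŷ = 2.2 + 4.3·14 = 62.4; r = 59.2 − 62.4 = -3.2
x=15: ŷ = 2.2 + 4.3·15 = 66.7; r = 68.5 − 66.7 = 1.8
x=16: ŷ = 2.2 + 4.3·16 = 71; r = 71.2 − 71 = 0.2
SSE = 7.84 + 0.16 + 4 + 25 + 0.04 + 27.04 + 10.24 + 3.24 + 0.04 = 77.6
s = √(77.6/7) = 3.32952
r/s = -2 / 3.32952 = -0.6007

-0.6007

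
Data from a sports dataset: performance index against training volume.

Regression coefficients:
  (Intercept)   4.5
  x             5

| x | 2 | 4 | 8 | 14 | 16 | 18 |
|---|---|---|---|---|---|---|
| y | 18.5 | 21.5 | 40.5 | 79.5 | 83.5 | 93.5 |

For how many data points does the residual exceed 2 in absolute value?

4

x=2: ŷ = 4.5 + 5·2 = 14.5; r = 18.5 − 14.5 = 4
x=4: ŷ = 4.5 + 5·4 = 24.5; r = 21.5 − 24.5 = -3
x=8: ŷ = 4.5 + 5·8 = 44.5; r = 40.5 − 44.5 = -4
x=14: ŷ = 4.5 + 5·14 = 74.5; r = 79.5 − 74.5 = 5
x=16: ŷ = 4.5 + 5·16 = 84.5; r = 83.5 − 84.5 = -1
x=18: ŷ = 4.5 + 5·18 = 94.5; r = 93.5 − 94.5 = -1
|r| > 2: x=2 (|r|=4), x=4 (|r|=3), x=8 (|r|=4), x=14 (|r|=5) → 4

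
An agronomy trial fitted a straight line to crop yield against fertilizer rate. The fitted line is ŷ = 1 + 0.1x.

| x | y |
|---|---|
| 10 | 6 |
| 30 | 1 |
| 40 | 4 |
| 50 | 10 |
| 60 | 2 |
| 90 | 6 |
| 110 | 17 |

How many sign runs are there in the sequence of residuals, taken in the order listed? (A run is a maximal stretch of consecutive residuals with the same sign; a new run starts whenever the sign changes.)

x=10: ŷ = 1 + 0.1·10 = 2; r = 6 − 2 = 4
x=30: ŷ = 1 + 0.1·30 = 4; r = 1 − 4 = -3
x=40: ŷ = 1 + 0.1·40 = 5; r = 4 − 5 = -1
x=50: ŷ = 1 + 0.1·50 = 6; r = 10 − 6 = 4
x=60: ŷ = 1 + 0.1·60 = 7; r = 2 − 7 = -5
x=90: ŷ = 1 + 0.1·90 = 10; r = 6 − 10 = -4
x=110: ŷ = 1 + 0.1·110 = 12; r = 17 − 12 = 5
Signs: + − − + − − +
Runs: +×1, −×2, +×1, −×2, +×1 → 5

5 runs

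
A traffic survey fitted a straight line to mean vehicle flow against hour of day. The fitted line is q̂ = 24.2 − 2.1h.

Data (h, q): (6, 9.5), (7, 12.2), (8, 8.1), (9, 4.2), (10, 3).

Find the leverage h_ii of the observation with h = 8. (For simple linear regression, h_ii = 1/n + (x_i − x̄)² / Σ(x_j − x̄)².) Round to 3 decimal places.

h̄ = (6 + 7 + 8 + 9 + 10)/5 = 8
Σ(h − h̄)² = 4 + 1 + 0 + 1 + 4 = 10
h = 1/5 + (0)²/10 = 0.2 + 0 = 0.200

h = 0.200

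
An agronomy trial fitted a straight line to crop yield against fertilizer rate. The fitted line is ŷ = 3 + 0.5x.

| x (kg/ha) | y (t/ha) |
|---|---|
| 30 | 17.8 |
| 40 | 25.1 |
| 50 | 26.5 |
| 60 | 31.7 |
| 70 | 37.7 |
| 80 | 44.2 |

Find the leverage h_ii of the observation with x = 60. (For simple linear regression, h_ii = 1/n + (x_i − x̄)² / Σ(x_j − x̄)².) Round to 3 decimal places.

x̄ = (30 + 40 + 50 + 60 + 70 + 80)/6 = 55
Σ(x − x̄)² = 625 + 225 + 25 + 25 + 225 + 625 = 1750
h = 1/6 + (5)²/1750 = 0.166667 + 0.0142857 = 0.181

h = 0.181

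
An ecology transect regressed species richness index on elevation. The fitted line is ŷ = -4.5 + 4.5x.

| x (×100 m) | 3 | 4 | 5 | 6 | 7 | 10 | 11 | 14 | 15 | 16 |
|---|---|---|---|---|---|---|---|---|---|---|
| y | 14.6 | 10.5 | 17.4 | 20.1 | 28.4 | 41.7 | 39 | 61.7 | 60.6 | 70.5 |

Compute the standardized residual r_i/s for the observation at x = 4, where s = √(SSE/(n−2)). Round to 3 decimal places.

x=3: ŷ = -4.5 + 4.5·3 = 9; r = 14.6 − 9 = 5.6
x=4: ŷ = -4.5 + 4.5·4 = 13.5; r = 10.5 − 13.5 = -3
x=5: ŷ = -4.5 + 4.5·5 = 18; r = 17.4 − 18 = -0.6
x=6: ŷ = -4.5 + 4.5·6 = 22.5; r = 20.1 − 22.5 = -2.4
x=7: ŷ = -4.5 + 4.5·7 = 27; r = 28.4 − 27 = 1.4
x=10: ŷ = -4.5 + 4.5·10 = 40.5; r = 41.7 − 40.5 = 1.2
x=11: ŷ = -4.5 + 4.5·11 = 45; r = 39 − 45 = -6
x=14: ŷ = -4.5 + 4.5·14 = 58.5; r = 61.7 − 58.5 = 3.2
x=15: ŷ = -4.5 + 4.5·15 = 63; r = 60.6 − 63 = -2.4
x=16: ŷ = -4.5 + 4.5·16 = 67.5; r = 70.5 − 67.5 = 3
SSE = 31.36 + 9 + 0.36 + 5.76 + 1.96 + 1.44 + 36 + 10.24 + 5.76 + 9 = 110.88
s = √(110.88/8) = 3.7229
r/s = -3 / 3.7229 = -0.806

-0.806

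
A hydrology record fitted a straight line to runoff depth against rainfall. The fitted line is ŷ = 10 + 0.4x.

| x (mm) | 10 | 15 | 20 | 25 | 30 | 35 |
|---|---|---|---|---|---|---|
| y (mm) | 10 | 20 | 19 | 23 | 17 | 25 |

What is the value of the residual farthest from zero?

x=10: ŷ = 10 + 0.4·10 = 14; r = 10 − 14 = -4
x=15: ŷ = 10 + 0.4·15 = 16; r = 20 − 16 = 4
x=20: ŷ = 10 + 0.4·20 = 18; r = 19 − 18 = 1
x=25: ŷ = 10 + 0.4·25 = 20; r = 23 − 20 = 3
x=30: ŷ = 10 + 0.4·30 = 22; r = 17 − 22 = -5
x=35: ŷ = 10 + 0.4·35 = 24; r = 25 − 24 = 1
Largest |r| is 5 at x = 30, residual -5.

r = -5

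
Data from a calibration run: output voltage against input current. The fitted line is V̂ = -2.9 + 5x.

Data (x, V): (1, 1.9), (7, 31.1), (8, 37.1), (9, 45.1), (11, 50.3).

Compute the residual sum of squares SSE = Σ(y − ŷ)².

x=1: V̂ = -2.9 + 5·1 = 2.1; r = 1.9 − 2.1 = -0.2
x=7: V̂ = -2.9 + 5·7 = 32.1; r = 31.1 − 32.1 = -1
x=8: V̂ = -2.9 + 5·8 = 37.1; r = 37.1 − 37.1 = 0
x=9: V̂ = -2.9 + 5·9 = 42.1; r = 45.1 − 42.1 = 3
x=11: V̂ = -2.9 + 5·11 = 52.1; r = 50.3 − 52.1 = -1.8
SSE = 0.04 + 1 + 0 + 9 + 3.24 = 13.28

SSE = 13.28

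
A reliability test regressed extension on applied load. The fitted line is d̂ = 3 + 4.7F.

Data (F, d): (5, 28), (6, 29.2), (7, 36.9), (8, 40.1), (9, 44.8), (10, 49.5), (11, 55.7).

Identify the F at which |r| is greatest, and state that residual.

F = 6, r = -2

F=5: d̂ = 3 + 4.7·5 = 26.5; r = 28 − 26.5 = 1.5
F=6: d̂ = 3 + 4.7·6 = 31.2; r = 29.2 − 31.2 = -2
F=7: d̂ = 3 + 4.7·7 = 35.9; r = 36.9 − 35.9 = 1
F=8: d̂ = 3 + 4.7·8 = 40.6; r = 40.1 − 40.6 = -0.5
F=9: d̂ = 3 + 4.7·9 = 45.3; r = 44.8 − 45.3 = -0.5
F=10: d̂ = 3 + 4.7·10 = 50; r = 49.5 − 50 = -0.5
F=11: d̂ = 3 + 4.7·11 = 54.7; r = 55.7 − 54.7 = 1
Largest |r| is 2 at F = 6, residual -2.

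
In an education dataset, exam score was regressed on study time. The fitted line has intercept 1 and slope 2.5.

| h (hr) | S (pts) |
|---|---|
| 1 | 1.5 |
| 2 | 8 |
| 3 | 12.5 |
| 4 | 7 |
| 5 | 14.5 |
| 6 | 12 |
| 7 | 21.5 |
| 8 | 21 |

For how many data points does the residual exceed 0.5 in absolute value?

h=1: ŷ = 1 + 2.5·1 = 3.5; r = 1.5 − 3.5 = -2
h=2: ŷ = 1 + 2.5·2 = 6; r = 8 − 6 = 2
h=3: ŷ = 1 + 2.5·3 = 8.5; r = 12.5 − 8.5 = 4
h=4: ŷ = 1 + 2.5·4 = 11; r = 7 − 11 = -4
h=5: ŷ = 1 + 2.5·5 = 13.5; r = 14.5 − 13.5 = 1
h=6: ŷ = 1 + 2.5·6 = 16; r = 12 − 16 = -4
h=7: ŷ = 1 + 2.5·7 = 18.5; r = 21.5 − 18.5 = 3
h=8: ŷ = 1 + 2.5·8 = 21; r = 21 − 21 = 0
|r| > 0.5: h=1 (|r|=2), h=2 (|r|=2), h=3 (|r|=4), h=4 (|r|=4), h=5 (|r|=1), h=6 (|r|=4), h=7 (|r|=3) → 7

7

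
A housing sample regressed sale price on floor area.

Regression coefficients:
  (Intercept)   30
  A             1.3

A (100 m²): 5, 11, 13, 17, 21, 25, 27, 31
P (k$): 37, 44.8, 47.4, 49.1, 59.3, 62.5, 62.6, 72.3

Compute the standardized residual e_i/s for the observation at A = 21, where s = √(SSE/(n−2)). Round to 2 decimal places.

1.00

A=5: P̂ = 30 + 1.3·5 = 36.5; e = 37 − 36.5 = 0.5
A=11: P̂ = 30 + 1.3·11 = 44.3; e = 44.8 − 44.3 = 0.5
A=13: P̂ = 30 + 1.3·13 = 46.9; e = 47.4 − 46.9 = 0.5
A=17: P̂ = 30 + 1.3·17 = 52.1; e = 49.1 − 52.1 = -3
A=21: P̂ = 30 + 1.3·21 = 57.3; e = 59.3 − 57.3 = 2
A=25: P̂ = 30 + 1.3·25 = 62.5; e = 62.5 − 62.5 = 0
A=27: P̂ = 30 + 1.3·27 = 65.1; e = 62.6 − 65.1 = -2.5
A=31: P̂ = 30 + 1.3·31 = 70.3; e = 72.3 − 70.3 = 2
SSE = 0.25 + 0.25 + 0.25 + 9 + 4 + 0 + 6.25 + 4 = 24
s = √(24/6) = 2
e/s = 2 / 2 = 1.00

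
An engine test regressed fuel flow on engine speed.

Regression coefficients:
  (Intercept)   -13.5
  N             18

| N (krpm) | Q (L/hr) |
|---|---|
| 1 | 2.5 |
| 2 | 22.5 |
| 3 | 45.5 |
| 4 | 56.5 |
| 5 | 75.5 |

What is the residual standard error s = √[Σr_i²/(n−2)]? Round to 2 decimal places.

s = 3.37

N=1: ŷ = -13.5 + 18·1 = 4.5; r = 2.5 − 4.5 = -2
N=2: ŷ = -13.5 + 18·2 = 22.5; r = 22.5 − 22.5 = 0
N=3: ŷ = -13.5 + 18·3 = 40.5; r = 45.5 − 40.5 = 5
N=4: ŷ = -13.5 + 18·4 = 58.5; r = 56.5 − 58.5 = -2
N=5: ŷ = -13.5 + 18·5 = 76.5; r = 75.5 − 76.5 = -1
SSE = 4 + 0 + 25 + 4 + 1 = 34
s = √(34/3) = √11.3333 ≈ 3.37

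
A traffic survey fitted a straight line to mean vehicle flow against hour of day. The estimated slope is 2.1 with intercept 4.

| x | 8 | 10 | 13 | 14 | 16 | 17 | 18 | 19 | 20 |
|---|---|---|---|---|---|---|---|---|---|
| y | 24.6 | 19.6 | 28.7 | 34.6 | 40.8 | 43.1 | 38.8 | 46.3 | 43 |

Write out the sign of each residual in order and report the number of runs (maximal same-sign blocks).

6 runs

x=8: ŷ = 4 + 2.1·8 = 20.8; e = 24.6 − 20.8 = 3.8
x=10: ŷ = 4 + 2.1·10 = 25; e = 19.6 − 25 = -5.4
x=13: ŷ = 4 + 2.1·13 = 31.3; e = 28.7 − 31.3 = -2.6
x=14: ŷ = 4 + 2.1·14 = 33.4; e = 34.6 − 33.4 = 1.2
x=16: ŷ = 4 + 2.1·16 = 37.6; e = 40.8 − 37.6 = 3.2
x=17: ŷ = 4 + 2.1·17 = 39.7; e = 43.1 − 39.7 = 3.4
x=18: ŷ = 4 + 2.1·18 = 41.8; e = 38.8 − 41.8 = -3
x=19: ŷ = 4 + 2.1·19 = 43.9; e = 46.3 − 43.9 = 2.4
x=20: ŷ = 4 + 2.1·20 = 46; e = 43 − 46 = -3
Signs: + − − + + + − + −
Runs: +×1, −×2, +×3, −×1, +×1, −×1 → 6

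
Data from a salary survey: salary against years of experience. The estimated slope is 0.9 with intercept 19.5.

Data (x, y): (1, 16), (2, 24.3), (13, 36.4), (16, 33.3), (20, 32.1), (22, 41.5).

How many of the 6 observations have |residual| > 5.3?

1

x=1: ŷ = 19.5 + 0.9·1 = 20.4; r = 16 − 20.4 = -4.4
x=2: ŷ = 19.5 + 0.9·2 = 21.3; r = 24.3 − 21.3 = 3
x=13: ŷ = 19.5 + 0.9·13 = 31.2; r = 36.4 − 31.2 = 5.2
x=16: ŷ = 19.5 + 0.9·16 = 33.9; r = 33.3 − 33.9 = -0.6
x=20: ŷ = 19.5 + 0.9·20 = 37.5; r = 32.1 − 37.5 = -5.4
x=22: ŷ = 19.5 + 0.9·22 = 39.3; r = 41.5 − 39.3 = 2.2
|r| > 5.3: x=20 (|r|=5.4) → 1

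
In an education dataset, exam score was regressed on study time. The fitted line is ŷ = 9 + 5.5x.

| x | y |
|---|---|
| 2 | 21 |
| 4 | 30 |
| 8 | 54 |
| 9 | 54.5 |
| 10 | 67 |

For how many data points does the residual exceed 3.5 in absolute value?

1

x=2: ŷ = 9 + 5.5·2 = 20; e = 21 − 20 = 1
x=4: ŷ = 9 + 5.5·4 = 31; e = 30 − 31 = -1
x=8: ŷ = 9 + 5.5·8 = 53; e = 54 − 53 = 1
x=9: ŷ = 9 + 5.5·9 = 58.5; e = 54.5 − 58.5 = -4
x=10: ŷ = 9 + 5.5·10 = 64; e = 67 − 64 = 3
|e| > 3.5: x=9 (|e|=4) → 1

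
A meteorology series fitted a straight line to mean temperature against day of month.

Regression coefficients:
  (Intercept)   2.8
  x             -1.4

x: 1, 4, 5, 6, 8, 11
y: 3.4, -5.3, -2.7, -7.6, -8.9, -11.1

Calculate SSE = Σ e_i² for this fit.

x=1: ŷ = 2.8 − 1.4·1 = 1.4; e = 3.4 − 1.4 = 2
x=4: ŷ = 2.8 − 1.4·4 = -2.8; e = -5.3 − (-2.8) = -2.5
x=5: ŷ = 2.8 − 1.4·5 = -4.2; e = -2.7 − (-4.2) = 1.5
x=6: ŷ = 2.8 − 1.4·6 = -5.6; e = -7.6 − (-5.6) = -2
x=8: ŷ = 2.8 − 1.4·8 = -8.4; e = -8.9 − (-8.4) = -0.5
x=11: ŷ = 2.8 − 1.4·11 = -12.6; e = -11.1 − (-12.6) = 1.5
SSE = 4 + 6.25 + 2.25 + 4 + 0.25 + 2.25 = 19

SSE = 19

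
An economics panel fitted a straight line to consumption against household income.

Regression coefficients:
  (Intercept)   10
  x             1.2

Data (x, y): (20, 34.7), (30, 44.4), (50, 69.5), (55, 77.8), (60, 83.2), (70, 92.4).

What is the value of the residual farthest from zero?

x=20: ŷ = 10 + 1.2·20 = 34; e = 34.7 − 34 = 0.7
x=30: ŷ = 10 + 1.2·30 = 46; e = 44.4 − 46 = -1.6
x=50: ŷ = 10 + 1.2·50 = 70; e = 69.5 − 70 = -0.5
x=55: ŷ = 10 + 1.2·55 = 76; e = 77.8 − 76 = 1.8
x=60: ŷ = 10 + 1.2·60 = 82; e = 83.2 − 82 = 1.2
x=70: ŷ = 10 + 1.2·70 = 94; e = 92.4 − 94 = -1.6
Largest |e| is 1.8 at x = 55, residual 1.8.

e = 1.8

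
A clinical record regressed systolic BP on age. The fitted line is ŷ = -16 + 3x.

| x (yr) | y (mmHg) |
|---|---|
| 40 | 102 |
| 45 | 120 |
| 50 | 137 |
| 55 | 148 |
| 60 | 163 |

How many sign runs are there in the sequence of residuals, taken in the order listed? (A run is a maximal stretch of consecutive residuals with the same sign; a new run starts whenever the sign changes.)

x=40: ŷ = -16 + 3·40 = 104; e = 102 − 104 = -2
x=45: ŷ = -16 + 3·45 = 119; e = 120 − 119 = 1
x=50: ŷ = -16 + 3·50 = 134; e = 137 − 134 = 3
x=55: ŷ = -16 + 3·55 = 149; e = 148 − 149 = -1
x=60: ŷ = -16 + 3·60 = 164; e = 163 − 164 = -1
Signs: − + + − −
Runs: −×1, +×2, −×2 → 3

3 runs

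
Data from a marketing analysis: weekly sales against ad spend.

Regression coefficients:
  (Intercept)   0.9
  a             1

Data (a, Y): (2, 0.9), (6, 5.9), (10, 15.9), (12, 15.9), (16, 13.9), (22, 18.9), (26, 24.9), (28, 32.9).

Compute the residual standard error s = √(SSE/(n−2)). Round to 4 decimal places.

a=2: Ŷ = 0.9 + 2 = 2.9; r = 0.9 − 2.9 = -2
a=6: Ŷ = 0.9 + 6 = 6.9; r = 5.9 − 6.9 = -1
a=10: Ŷ = 0.9 + 10 = 10.9; r = 15.9 − 10.9 = 5
a=12: Ŷ = 0.9 + 12 = 12.9; r = 15.9 − 12.9 = 3
a=16: Ŷ = 0.9 + 16 = 16.9; r = 13.9 − 16.9 = -3
a=22: Ŷ = 0.9 + 22 = 22.9; r = 18.9 − 22.9 = -4
a=26: Ŷ = 0.9 + 26 = 26.9; r = 24.9 − 26.9 = -2
a=28: Ŷ = 0.9 + 28 = 28.9; r = 32.9 − 28.9 = 4
SSE = 4 + 1 + 25 + 9 + 9 + 16 + 4 + 16 = 84
s = √(84/6) = √14 ≈ 3.7417

s = 3.7417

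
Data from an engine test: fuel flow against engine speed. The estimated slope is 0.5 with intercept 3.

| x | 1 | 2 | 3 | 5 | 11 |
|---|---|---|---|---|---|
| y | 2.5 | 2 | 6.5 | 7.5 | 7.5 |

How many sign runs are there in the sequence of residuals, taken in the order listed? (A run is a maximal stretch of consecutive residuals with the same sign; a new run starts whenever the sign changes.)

3 runs

x=1: ŷ = 3 + 0.5·1 = 3.5; r = 2.5 − 3.5 = -1
x=2: ŷ = 3 + 0.5·2 = 4; r = 2 − 4 = -2
x=3: ŷ = 3 + 0.5·3 = 4.5; r = 6.5 − 4.5 = 2
x=5: ŷ = 3 + 0.5·5 = 5.5; r = 7.5 − 5.5 = 2
x=11: ŷ = 3 + 0.5·11 = 8.5; r = 7.5 − 8.5 = -1
Signs: − − + + −
Runs: −×2, +×2, −×1 → 3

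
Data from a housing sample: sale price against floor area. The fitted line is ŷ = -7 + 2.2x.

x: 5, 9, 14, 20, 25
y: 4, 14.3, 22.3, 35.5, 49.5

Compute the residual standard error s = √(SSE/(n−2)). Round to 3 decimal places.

x=5: ŷ = -7 + 2.2·5 = 4; r = 4 − 4 = 0
x=9: ŷ = -7 + 2.2·9 = 12.8; r = 14.3 − 12.8 = 1.5
x=14: ŷ = -7 + 2.2·14 = 23.8; r = 22.3 − 23.8 = -1.5
x=20: ŷ = -7 + 2.2·20 = 37; r = 35.5 − 37 = -1.5
x=25: ŷ = -7 + 2.2·25 = 48; r = 49.5 − 48 = 1.5
SSE = 0 + 2.25 + 2.25 + 2.25 + 2.25 = 9
s = √(9/3) = √3 ≈ 1.732

s = 1.732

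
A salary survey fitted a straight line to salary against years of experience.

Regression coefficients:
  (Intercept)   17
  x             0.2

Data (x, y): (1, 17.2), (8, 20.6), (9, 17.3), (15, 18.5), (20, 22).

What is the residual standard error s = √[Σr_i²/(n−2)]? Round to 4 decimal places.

s = 1.7795

x=1: ŷ = 17 + 0.2·1 = 17.2; r = 17.2 − 17.2 = 0
x=8: ŷ = 17 + 0.2·8 = 18.6; r = 20.6 − 18.6 = 2
x=9: ŷ = 17 + 0.2·9 = 18.8; r = 17.3 − 18.8 = -1.5
x=15: ŷ = 17 + 0.2·15 = 20; r = 18.5 − 20 = -1.5
x=20: ŷ = 17 + 0.2·20 = 21; r = 22 − 21 = 1
SSE = 0 + 4 + 2.25 + 2.25 + 1 = 9.5
s = √(9.5/3) = √3.16667 ≈ 1.7795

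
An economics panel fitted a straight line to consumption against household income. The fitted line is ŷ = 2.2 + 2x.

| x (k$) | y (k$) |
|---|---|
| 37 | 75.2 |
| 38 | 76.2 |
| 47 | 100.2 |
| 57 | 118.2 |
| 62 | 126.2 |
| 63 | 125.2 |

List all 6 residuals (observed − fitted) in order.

-1, -2, 4, 2, 0, -3

x=37: ŷ = 2.2 + 2·37 = 76.2; e = 75.2 − 76.2 = -1
x=38: ŷ = 2.2 + 2·38 = 78.2; e = 76.2 − 78.2 = -2
x=47: ŷ = 2.2 + 2·47 = 96.2; e = 100.2 − 96.2 = 4
x=57: ŷ = 2.2 + 2·57 = 116.2; e = 118.2 − 116.2 = 2
x=62: ŷ = 2.2 + 2·62 = 126.2; e = 126.2 − 126.2 = 0
x=63: ŷ = 2.2 + 2·63 = 128.2; e = 125.2 − 128.2 = -3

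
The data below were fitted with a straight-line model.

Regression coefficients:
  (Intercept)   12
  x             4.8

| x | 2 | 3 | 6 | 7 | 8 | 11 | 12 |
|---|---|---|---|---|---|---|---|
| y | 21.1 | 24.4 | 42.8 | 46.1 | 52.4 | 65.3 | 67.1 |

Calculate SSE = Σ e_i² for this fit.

x=2: ŷ = 12 + 4.8·2 = 21.6; e = 21.1 − 21.6 = -0.5
x=3: ŷ = 12 + 4.8·3 = 26.4; e = 24.4 − 26.4 = -2
x=6: ŷ = 12 + 4.8·6 = 40.8; e = 42.8 − 40.8 = 2
x=7: ŷ = 12 + 4.8·7 = 45.6; e = 46.1 − 45.6 = 0.5
x=8: ŷ = 12 + 4.8·8 = 50.4; e = 52.4 − 50.4 = 2
x=11: ŷ = 12 + 4.8·11 = 64.8; e = 65.3 − 64.8 = 0.5
x=12: ŷ = 12 + 4.8·12 = 69.6; e = 67.1 − 69.6 = -2.5
SSE = 0.25 + 4 + 4 + 0.25 + 4 + 0.25 + 6.25 = 19

SSE = 19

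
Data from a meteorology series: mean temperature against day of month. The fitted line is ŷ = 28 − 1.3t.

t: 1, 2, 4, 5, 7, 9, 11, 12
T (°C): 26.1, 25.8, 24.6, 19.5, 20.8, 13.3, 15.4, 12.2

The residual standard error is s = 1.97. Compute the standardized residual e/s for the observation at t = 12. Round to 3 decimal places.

-0.102

ŷ = 28 − 1.3·12 = 12.4
e = 12.2 − 12.4 = -0.2
e/s = -0.2 / 1.97 = -0.102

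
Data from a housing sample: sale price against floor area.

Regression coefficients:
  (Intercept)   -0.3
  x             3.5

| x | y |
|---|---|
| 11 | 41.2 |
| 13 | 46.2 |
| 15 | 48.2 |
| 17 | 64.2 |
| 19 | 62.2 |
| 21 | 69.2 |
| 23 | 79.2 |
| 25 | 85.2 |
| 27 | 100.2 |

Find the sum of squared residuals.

x=11: ŷ = -0.3 + 3.5·11 = 38.2; r = 41.2 − 38.2 = 3
x=13: ŷ = -0.3 + 3.5·13 = 45.2; r = 46.2 − 45.2 = 1
x=15: ŷ = -0.3 + 3.5·15 = 52.2; r = 48.2 − 52.2 = -4
x=17: ŷ = -0.3 + 3.5·17 = 59.2; r = 64.2 − 59.2 = 5
x=19: ŷ = -0.3 + 3.5·19 = 66.2; r = 62.2 − 66.2 = -4
x=21: ŷ = -0.3 + 3.5·21 = 73.2; r = 69.2 − 73.2 = -4
x=23: ŷ = -0.3 + 3.5·23 = 80.2; r = 79.2 − 80.2 = -1
x=25: ŷ = -0.3 + 3.5·25 = 87.2; r = 85.2 − 87.2 = -2
x=27: ŷ = -0.3 + 3.5·27 = 94.2; r = 100.2 − 94.2 = 6
SSE = 9 + 1 + 16 + 25 + 16 + 16 + 1 + 4 + 36 = 124

SSE = 124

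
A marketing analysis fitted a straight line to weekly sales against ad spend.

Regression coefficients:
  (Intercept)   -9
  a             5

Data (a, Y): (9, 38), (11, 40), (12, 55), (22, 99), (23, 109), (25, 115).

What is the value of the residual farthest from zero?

a=9: Ŷ = -9 + 5·9 = 36; e = 38 − 36 = 2
a=11: Ŷ = -9 + 5·11 = 46; e = 40 − 46 = -6
a=12: Ŷ = -9 + 5·12 = 51; e = 55 − 51 = 4
a=22: Ŷ = -9 + 5·22 = 101; e = 99 − 101 = -2
a=23: Ŷ = -9 + 5·23 = 106; e = 109 − 106 = 3
a=25: Ŷ = -9 + 5·25 = 116; e = 115 − 116 = -1
Largest |e| is 6 at a = 11, residual -6.

e = -6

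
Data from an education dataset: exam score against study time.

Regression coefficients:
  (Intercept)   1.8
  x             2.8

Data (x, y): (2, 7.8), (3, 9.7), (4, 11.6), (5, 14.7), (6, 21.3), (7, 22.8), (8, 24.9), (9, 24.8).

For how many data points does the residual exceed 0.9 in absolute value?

x=2: ŷ = 1.8 + 2.8·2 = 7.4; r = 7.8 − 7.4 = 0.4
x=3: ŷ = 1.8 + 2.8·3 = 10.2; r = 9.7 − 10.2 = -0.5
x=4: ŷ = 1.8 + 2.8·4 = 13; r = 11.6 − 13 = -1.4
x=5: ŷ = 1.8 + 2.8·5 = 15.8; r = 14.7 − 15.8 = -1.1
x=6: ŷ = 1.8 + 2.8·6 = 18.6; r = 21.3 − 18.6 = 2.7
x=7: ŷ = 1.8 + 2.8·7 = 21.4; r = 22.8 − 21.4 = 1.4
x=8: ŷ = 1.8 + 2.8·8 = 24.2; r = 24.9 − 24.2 = 0.7
x=9: ŷ = 1.8 + 2.8·9 = 27; r = 24.8 − 27 = -2.2
|r| > 0.9: x=4 (|r|=1.4), x=5 (|r|=1.1), x=6 (|r|=2.7), x=7 (|r|=1.4), x=9 (|r|=2.2) → 5

5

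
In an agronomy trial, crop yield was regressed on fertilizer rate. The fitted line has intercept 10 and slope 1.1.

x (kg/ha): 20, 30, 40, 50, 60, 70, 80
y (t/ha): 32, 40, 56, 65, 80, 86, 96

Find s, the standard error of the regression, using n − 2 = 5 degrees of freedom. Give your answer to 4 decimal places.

x=20: ŷ = 10 + 1.1·20 = 32; e = 32 − 32 = 0
x=30: ŷ = 10 + 1.1·30 = 43; e = 40 − 43 = -3
x=40: ŷ = 10 + 1.1·40 = 54; e = 56 − 54 = 2
x=50: ŷ = 10 + 1.1·50 = 65; e = 65 − 65 = 0
x=60: ŷ = 10 + 1.1·60 = 76; e = 80 − 76 = 4
x=70: ŷ = 10 + 1.1·70 = 87; e = 86 − 87 = -1
x=80: ŷ = 10 + 1.1·80 = 98; e = 96 − 98 = -2
SSE = 0 + 9 + 4 + 0 + 16 + 1 + 4 = 34
s = √(34/5) = √6.8 ≈ 2.6077

s = 2.6077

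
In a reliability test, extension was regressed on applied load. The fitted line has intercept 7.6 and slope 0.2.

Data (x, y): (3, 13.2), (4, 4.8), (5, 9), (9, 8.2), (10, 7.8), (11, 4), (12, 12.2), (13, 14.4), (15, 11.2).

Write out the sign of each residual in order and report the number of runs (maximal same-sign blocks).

x=3: ŷ = 7.6 + 0.2·3 = 8.2; r = 13.2 − 8.2 = 5
x=4: ŷ = 7.6 + 0.2·4 = 8.4; r = 4.8 − 8.4 = -3.6
x=5: ŷ = 7.6 + 0.2·5 = 8.6; r = 9 − 8.6 = 0.4
x=9: ŷ = 7.6 + 0.2·9 = 9.4; r = 8.2 − 9.4 = -1.2
x=10: ŷ = 7.6 + 0.2·10 = 9.6; r = 7.8 − 9.6 = -1.8
x=11: ŷ = 7.6 + 0.2·11 = 9.8; r = 4 − 9.8 = -5.8
x=12: ŷ = 7.6 + 0.2·12 = 10; r = 12.2 − 10 = 2.2
x=13: ŷ = 7.6 + 0.2·13 = 10.2; r = 14.4 − 10.2 = 4.2
x=15: ŷ = 7.6 + 0.2·15 = 10.6; r = 11.2 − 10.6 = 0.6
Signs: + − + − − − + + +
Runs: +×1, −×1, +×1, −×3, +×3 → 5

5 runs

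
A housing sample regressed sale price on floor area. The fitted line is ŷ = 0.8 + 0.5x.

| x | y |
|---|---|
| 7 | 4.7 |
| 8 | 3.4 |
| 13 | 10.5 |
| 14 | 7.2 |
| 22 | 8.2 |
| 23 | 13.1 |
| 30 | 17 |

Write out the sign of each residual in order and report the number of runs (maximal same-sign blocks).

x=7: ŷ = 0.8 + 0.5·7 = 4.3; r = 4.7 − 4.3 = 0.4
x=8: ŷ = 0.8 + 0.5·8 = 4.8; r = 3.4 − 4.8 = -1.4
x=13: ŷ = 0.8 + 0.5·13 = 7.3; r = 10.5 − 7.3 = 3.2
x=14: ŷ = 0.8 + 0.5·14 = 7.8; r = 7.2 − 7.8 = -0.6
x=22: ŷ = 0.8 + 0.5·22 = 11.8; r = 8.2 − 11.8 = -3.6
x=23: ŷ = 0.8 + 0.5·23 = 12.3; r = 13.1 − 12.3 = 0.8
x=30: ŷ = 0.8 + 0.5·30 = 15.8; r = 17 − 15.8 = 1.2
Signs: + − + − − + +
Runs: +×1, −×1, +×1, −×2, +×2 → 5

5 runs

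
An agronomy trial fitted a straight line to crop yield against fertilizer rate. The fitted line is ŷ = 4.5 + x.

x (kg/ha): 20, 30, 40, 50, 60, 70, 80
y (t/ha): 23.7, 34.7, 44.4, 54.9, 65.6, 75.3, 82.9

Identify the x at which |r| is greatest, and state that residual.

x=20: ŷ = 4.5 + 20 = 24.5; r = 23.7 − 24.5 = -0.8
x=30: ŷ = 4.5 + 30 = 34.5; r = 34.7 − 34.5 = 0.2
x=40: ŷ = 4.5 + 40 = 44.5; r = 44.4 − 44.5 = -0.1
x=50: ŷ = 4.5 + 50 = 54.5; r = 54.9 − 54.5 = 0.4
x=60: ŷ = 4.5 + 60 = 64.5; r = 65.6 − 64.5 = 1.1
x=70: ŷ = 4.5 + 70 = 74.5; r = 75.3 − 74.5 = 0.8
x=80: ŷ = 4.5 + 80 = 84.5; r = 82.9 − 84.5 = -1.6
Largest |r| is 1.6 at x = 80, residual -1.6.

x = 80, r = -1.6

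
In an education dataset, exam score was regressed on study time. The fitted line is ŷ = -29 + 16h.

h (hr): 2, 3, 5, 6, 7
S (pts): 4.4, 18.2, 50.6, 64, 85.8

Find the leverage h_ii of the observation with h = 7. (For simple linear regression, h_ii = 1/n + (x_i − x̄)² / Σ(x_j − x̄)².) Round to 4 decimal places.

h̄ = (2 + 3 + 5 + 6 + 7)/5 = 4.6
Σ(h − h̄)² = 6.76 + 2.56 + 0.16 + 1.96 + 5.76 = 17.2
h = 1/5 + (2.4)²/17.2 = 0.2 + 0.334884 = 0.5349

h = 0.5349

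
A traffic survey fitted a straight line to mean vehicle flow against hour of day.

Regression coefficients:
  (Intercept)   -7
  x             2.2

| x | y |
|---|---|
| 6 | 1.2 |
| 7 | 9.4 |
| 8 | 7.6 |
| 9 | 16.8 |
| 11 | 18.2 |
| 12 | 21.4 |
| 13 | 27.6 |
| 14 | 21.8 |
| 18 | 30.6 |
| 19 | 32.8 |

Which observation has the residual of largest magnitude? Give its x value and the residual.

x=6: ŷ = -7 + 2.2·6 = 6.2; e = 1.2 − 6.2 = -5
x=7: ŷ = -7 + 2.2·7 = 8.4; e = 9.4 − 8.4 = 1
x=8: ŷ = -7 + 2.2·8 = 10.6; e = 7.6 − 10.6 = -3
x=9: ŷ = -7 + 2.2·9 = 12.8; e = 16.8 − 12.8 = 4
x=11: ŷ = -7 + 2.2·11 = 17.2; e = 18.2 − 17.2 = 1
x=12: ŷ = -7 + 2.2·12 = 19.4; e = 21.4 − 19.4 = 2
x=13: ŷ = -7 + 2.2·13 = 21.6; e = 27.6 − 21.6 = 6
x=14: ŷ = -7 + 2.2·14 = 23.8; e = 21.8 − 23.8 = -2
x=18: ŷ = -7 + 2.2·18 = 32.6; e = 30.6 − 32.6 = -2
x=19: ŷ = -7 + 2.2·19 = 34.8; e = 32.8 − 34.8 = -2
Largest |e| is 6 at x = 13, residual 6.

x = 13, e = 6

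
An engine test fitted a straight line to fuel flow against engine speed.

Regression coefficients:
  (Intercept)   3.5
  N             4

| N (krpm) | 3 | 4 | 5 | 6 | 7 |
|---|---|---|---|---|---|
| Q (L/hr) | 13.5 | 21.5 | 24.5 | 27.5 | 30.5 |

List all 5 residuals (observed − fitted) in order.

-2, 2, 1, 0, -1

N=3: ŷ = 3.5 + 4·3 = 15.5; r = 13.5 − 15.5 = -2
N=4: ŷ = 3.5 + 4·4 = 19.5; r = 21.5 − 19.5 = 2
N=5: ŷ = 3.5 + 4·5 = 23.5; r = 24.5 − 23.5 = 1
N=6: ŷ = 3.5 + 4·6 = 27.5; r = 27.5 − 27.5 = 0
N=7: ŷ = 3.5 + 4·7 = 31.5; r = 30.5 − 31.5 = -1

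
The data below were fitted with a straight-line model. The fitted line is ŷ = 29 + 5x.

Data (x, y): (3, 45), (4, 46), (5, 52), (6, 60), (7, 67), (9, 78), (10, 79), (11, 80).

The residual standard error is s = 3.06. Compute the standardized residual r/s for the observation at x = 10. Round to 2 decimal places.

0.00

ŷ = 29 + 5·10 = 79
r = 79 − 79 = 0
r/s = 0 / 3.06 = 0.00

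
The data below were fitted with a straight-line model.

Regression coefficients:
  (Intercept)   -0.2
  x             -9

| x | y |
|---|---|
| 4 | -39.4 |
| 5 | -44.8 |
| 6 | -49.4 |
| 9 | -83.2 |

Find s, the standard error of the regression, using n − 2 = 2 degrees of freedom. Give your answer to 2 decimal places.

s = 4.33

x=4: ŷ = -0.2 − 9·4 = -36.2; e = -39.4 − (-36.2) = -3.2
x=5: ŷ = -0.2 − 9·5 = -45.2; e = -44.8 − (-45.2) = 0.4
x=6: ŷ = -0.2 − 9·6 = -54.2; e = -49.4 − (-54.2) = 4.8
x=9: ŷ = -0.2 − 9·9 = -81.2; e = -83.2 − (-81.2) = -2
SSE = 10.24 + 0.16 + 23.04 + 4 = 37.44
s = √(37.44/2) = √18.72 ≈ 4.33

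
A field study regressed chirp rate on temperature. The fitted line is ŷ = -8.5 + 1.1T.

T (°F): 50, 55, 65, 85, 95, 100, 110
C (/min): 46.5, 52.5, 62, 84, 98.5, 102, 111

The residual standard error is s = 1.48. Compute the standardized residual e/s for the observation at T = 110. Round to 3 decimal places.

ŷ = -8.5 + 1.1·110 = 112.5
e = 111 − 112.5 = -1.5
e/s = -1.5 / 1.48 = -1.014

-1.014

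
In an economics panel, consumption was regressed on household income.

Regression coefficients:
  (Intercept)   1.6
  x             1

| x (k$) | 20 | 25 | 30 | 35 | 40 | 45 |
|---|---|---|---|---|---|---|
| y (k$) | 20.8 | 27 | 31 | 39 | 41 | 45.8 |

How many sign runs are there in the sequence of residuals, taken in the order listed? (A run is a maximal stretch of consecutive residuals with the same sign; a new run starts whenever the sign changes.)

5 runs

x=20: ŷ = 1.6 + 20 = 21.6; r = 20.8 − 21.6 = -0.8
x=25: ŷ = 1.6 + 25 = 26.6; r = 27 − 26.6 = 0.4
x=30: ŷ = 1.6 + 30 = 31.6; r = 31 − 31.6 = -0.6
x=35: ŷ = 1.6 + 35 = 36.6; r = 39 − 36.6 = 2.4
x=40: ŷ = 1.6 + 40 = 41.6; r = 41 − 41.6 = -0.6
x=45: ŷ = 1.6 + 45 = 46.6; r = 45.8 − 46.6 = -0.8
Signs: − + − + − −
Runs: −×1, +×1, −×1, +×1, −×2 → 5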